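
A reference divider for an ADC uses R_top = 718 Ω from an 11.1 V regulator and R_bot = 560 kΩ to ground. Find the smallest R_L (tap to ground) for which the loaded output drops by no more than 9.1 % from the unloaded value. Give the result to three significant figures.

R_L(min) ≈ 7.16 kΩ

Output resistance R_th = R_top‖R_bot = (718 × 560000)/560700 = 717.1 Ω.
The fractional drop is R_th/(R_th + R_L); requiring this ≤ 0.0910 gives R_L ≥ R_th(1/0.0910 − 1) = 717.1 × 9.989 = 7.16 kΩ.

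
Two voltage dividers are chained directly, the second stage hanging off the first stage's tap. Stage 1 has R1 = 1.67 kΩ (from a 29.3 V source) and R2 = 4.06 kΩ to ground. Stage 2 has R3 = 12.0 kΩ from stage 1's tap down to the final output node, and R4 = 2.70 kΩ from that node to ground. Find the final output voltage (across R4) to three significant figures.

Stage 2 presents R3+R4 = 14.70 kΩ as a load on stage 1's tap.
Stage 1's lower leg becomes R2‖(R3+R4) = 3.181 kΩ, so V_mid = 29.3 × 3.181/4.851 = 19.21 V.
Stage 2 is itself unloaded: V_out = V_mid × R4/(R3+R4) = 19.21 × 2.70/14.70 = 3.53 V.

V_out ≈ 3.53 V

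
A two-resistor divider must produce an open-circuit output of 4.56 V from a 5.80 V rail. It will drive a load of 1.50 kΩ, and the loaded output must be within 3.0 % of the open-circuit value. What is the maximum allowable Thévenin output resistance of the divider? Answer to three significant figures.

R_th ≤ 46.4 Ω

Loading drop = R_th/(R_th + R_L) ≤ 0.0300, so R_th ≤ R_L · ε/(1−ε) = 1.50 kΩ × 0.0300/0.9700 = 46.4 Ω.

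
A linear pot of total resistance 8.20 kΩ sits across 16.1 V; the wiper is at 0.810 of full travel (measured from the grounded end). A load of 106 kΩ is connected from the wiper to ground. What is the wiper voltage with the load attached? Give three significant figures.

The wiper splits the pot into (1−α)R = 1.558 kΩ above and αR = 6.642 kΩ below.
Lower section ‖ load = 6.250 kΩ.
V_wiper = 16.1 × 6.250/(1.558 + 6.250) = 12.9 V.

V ≈ 12.9 V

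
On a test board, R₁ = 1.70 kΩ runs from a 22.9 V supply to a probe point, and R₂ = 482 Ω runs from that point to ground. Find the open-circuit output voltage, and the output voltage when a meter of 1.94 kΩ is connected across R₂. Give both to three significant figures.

Unloaded: 5.06 V; loaded: 4.24 V

Open-circuit: V = 22.9 × 482/(1700 + 482) = 5.06 V.
With the load, R₂ becomes R₂‖R_L = 386.1 Ω, so V = 22.9 × 386.1/2086 = 4.24 V.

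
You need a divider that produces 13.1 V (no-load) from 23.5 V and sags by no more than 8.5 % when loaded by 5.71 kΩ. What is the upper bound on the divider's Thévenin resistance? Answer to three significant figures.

R_th ≤ 530 Ω

Loading drop = R_th/(R_th + R_L) ≤ 0.0850, so R_th ≤ R_L · ε/(1−ε) = 5.71 kΩ × 0.0850/0.9150 = 530 Ω.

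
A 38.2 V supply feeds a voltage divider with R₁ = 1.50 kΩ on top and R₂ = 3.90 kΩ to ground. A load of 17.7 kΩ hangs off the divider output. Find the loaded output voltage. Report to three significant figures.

V_out ≈ 26.0 V

The load sits in parallel with R₂: R₂‖R_L = (3.90 × 17.7) / (3.90 + 17.7) = 3.196 kΩ.
V_out = 38.2 × 3.196 / (1.50 + 3.196) = 38.2 × 3.196/4.696 = 26.0 V.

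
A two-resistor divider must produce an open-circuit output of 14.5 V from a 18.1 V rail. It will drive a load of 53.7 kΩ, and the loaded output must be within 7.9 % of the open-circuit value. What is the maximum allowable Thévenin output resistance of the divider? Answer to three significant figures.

Loading drop = R_th/(R_th + R_L) ≤ 0.0790, so R_th ≤ R_L · ε/(1−ε) = 53.7 kΩ × 0.0790/0.9210 = 4.61 kΩ.

R_th ≤ 4.61 kΩ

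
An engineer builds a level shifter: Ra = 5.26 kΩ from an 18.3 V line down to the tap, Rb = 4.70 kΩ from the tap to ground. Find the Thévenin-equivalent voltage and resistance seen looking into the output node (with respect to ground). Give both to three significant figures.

V_th = 8.64 V, R_th = 2.48 kΩ

V_th is the open-circuit tap voltage: 18.3 × 4.70/(5.26 + 4.70) = 8.64 V.
With the supply zeroed, Ra and Rb appear in parallel from the tap: R_th = Ra‖Rb = (5.26 × 4.70)/9.960 = 2.48 kΩ.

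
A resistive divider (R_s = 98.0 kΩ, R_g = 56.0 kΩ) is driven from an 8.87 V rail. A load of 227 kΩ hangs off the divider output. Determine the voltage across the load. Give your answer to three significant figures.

V_out ≈ 2.79 V

The load sits in parallel with R_g: R_g‖R_L = (56.0 × 227) / (56.0 + 227) = 44.92 kΩ.
V_out = 8.87 × 44.92 / (98.0 + 44.92) = 8.87 × 44.92/142.9 = 2.79 V.
(Unloaded it would have been 3.23 V.)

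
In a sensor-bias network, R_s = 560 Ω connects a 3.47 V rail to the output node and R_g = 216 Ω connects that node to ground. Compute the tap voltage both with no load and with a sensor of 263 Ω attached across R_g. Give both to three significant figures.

Open-circuit: V = 3.47 × 216/(560 + 216) = 0.966 V.
With the load, R_g becomes R_g‖R_L = 118.6 Ω, so V = 3.47 × 118.6/678.6 = 0.606 V.

Unloaded: 0.966 V; loaded: 0.606 V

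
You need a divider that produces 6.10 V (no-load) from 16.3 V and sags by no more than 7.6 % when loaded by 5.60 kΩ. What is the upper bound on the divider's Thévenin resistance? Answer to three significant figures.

Loading drop = R_th/(R_th + R_L) ≤ 0.0760, so R_th ≤ R_L · ε/(1−ε) = 5.60 kΩ × 0.0760/0.9240 = 461 Ω.

R_th ≤ 461 Ω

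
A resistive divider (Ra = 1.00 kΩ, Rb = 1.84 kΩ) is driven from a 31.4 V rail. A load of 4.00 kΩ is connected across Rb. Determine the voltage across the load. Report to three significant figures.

The load sits in parallel with Rb: Rb‖R_L = (1.84 × 4.00) / (1.84 + 4.00) = 1.260 kΩ.
V_out = 31.4 × 1.260 / (1.00 + 1.260) = 31.4 × 1.260/2.260 = 17.5 V.

V_out ≈ 17.5 V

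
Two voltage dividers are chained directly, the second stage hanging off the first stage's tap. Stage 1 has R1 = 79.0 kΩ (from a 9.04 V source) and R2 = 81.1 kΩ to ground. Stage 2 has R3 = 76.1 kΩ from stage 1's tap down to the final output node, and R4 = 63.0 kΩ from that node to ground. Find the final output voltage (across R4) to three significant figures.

Stage 2 presents R3+R4 = 139.1 kΩ as a load on stage 1's tap.
Stage 1's lower leg becomes R2‖(R3+R4) = 51.23 kΩ, so V_mid = 9.04 × 51.23/130.2 = 3.556 V.
Stage 2 is itself unloaded: V_out = V_mid × R4/(R3+R4) = 3.556 × 63.0/139.1 = 1.61 V.

V_out ≈ 1.61 V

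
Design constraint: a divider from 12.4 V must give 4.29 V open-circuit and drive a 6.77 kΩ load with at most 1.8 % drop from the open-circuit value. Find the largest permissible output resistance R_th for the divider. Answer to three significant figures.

R_th ≤ 124 Ω

Loading drop = R_th/(R_th + R_L) ≤ 0.0180, so R_th ≤ R_L · ε/(1−ε) = 6.77 kΩ × 0.0180/0.9820 = 124 Ω.
(Any R1, R2 with R2/(R1+R2) = 0.346 and R1‖R2 ≤ 124 Ω will meet the spec.)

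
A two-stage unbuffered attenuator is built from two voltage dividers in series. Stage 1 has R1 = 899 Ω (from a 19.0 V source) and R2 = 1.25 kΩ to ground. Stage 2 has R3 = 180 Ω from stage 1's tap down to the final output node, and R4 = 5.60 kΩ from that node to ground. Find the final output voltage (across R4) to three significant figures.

Stage 2 presents R3+R4 = 5780 Ω as a load on stage 1's tap.
Stage 1's lower leg becomes R2‖(R3+R4) = 1028 Ω, so V_mid = 19.0 × 1028/1927 = 10.13 V.
Stage 2 is itself unloaded: V_out = V_mid × R4/(R3+R4) = 10.13 × 5600/5780 = 9.82 V.

V_out ≈ 9.82 V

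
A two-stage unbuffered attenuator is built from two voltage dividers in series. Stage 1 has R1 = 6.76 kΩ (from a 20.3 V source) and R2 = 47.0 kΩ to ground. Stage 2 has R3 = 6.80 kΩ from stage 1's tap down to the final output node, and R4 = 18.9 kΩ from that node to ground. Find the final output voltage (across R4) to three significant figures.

Stage 2 presents R3+R4 = 25.70 kΩ as a load on stage 1's tap.
Stage 1's lower leg becomes R2‖(R3+R4) = 16.61 kΩ, so V_mid = 20.3 × 16.61/23.37 = 14.43 V.
Stage 2 is itself unloaded: V_out = V_mid × R4/(R3+R4) = 14.43 × 18.9/25.70 = 10.6 V.

V_out ≈ 10.6 V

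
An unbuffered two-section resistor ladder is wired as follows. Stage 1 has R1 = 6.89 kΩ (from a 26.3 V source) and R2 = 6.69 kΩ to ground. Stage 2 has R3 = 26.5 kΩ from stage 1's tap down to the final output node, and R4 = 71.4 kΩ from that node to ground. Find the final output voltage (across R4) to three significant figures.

V_out ≈ 9.13 V

Stage 2 presents R3+R4 = 97.90 kΩ as a load on stage 1's tap.
Stage 1's lower leg becomes R2‖(R3+R4) = 6.262 kΩ, so V_mid = 26.3 × 6.262/13.15 = 12.52 V.
Stage 2 is itself unloaded: V_out = V_mid × R4/(R3+R4) = 12.52 × 71.4/97.90 = 9.13 V.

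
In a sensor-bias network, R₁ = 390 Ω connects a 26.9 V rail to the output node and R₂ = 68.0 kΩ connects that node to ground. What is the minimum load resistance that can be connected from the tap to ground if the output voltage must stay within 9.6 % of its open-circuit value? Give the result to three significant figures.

R_L(min) ≈ 3.65 kΩ

Output resistance R_th = R₁‖R₂ = (390 × 68000)/68390 = 387.8 Ω.
The fractional drop is R_th/(R_th + R_L); requiring this ≤ 0.0960 gives R_L ≥ R_th(1/0.0960 − 1) = 387.8 × 9.417 = 3.65 kΩ.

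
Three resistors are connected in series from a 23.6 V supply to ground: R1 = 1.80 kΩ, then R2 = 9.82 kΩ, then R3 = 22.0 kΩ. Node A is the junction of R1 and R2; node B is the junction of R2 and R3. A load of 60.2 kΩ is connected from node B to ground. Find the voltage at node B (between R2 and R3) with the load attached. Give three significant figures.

V ≈ 13.7 V

At node B, R3 is in parallel with the load: R3‖R_L = 16.11 kΩ.
Below node A the resistance is R2 + (R3‖R_L) = 25.93 kΩ, so V_A = 23.6 × 25.93/27.73 = 22.07 V.
Then V_B = V_A × (R3‖R_L)/(R2 + R3‖R_L) = 22.07 × 16.11/25.93 = 13.7 V.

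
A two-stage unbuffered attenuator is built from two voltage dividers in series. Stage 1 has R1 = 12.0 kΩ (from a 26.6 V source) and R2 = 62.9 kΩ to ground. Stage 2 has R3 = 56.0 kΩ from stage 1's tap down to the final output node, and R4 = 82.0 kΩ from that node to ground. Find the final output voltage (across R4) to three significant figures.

V_out ≈ 12.4 V

Stage 2 presents R3+R4 = 138.0 kΩ as a load on stage 1's tap.
Stage 1's lower leg becomes R2‖(R3+R4) = 43.21 kΩ, so V_mid = 26.6 × 43.21/55.21 = 20.82 V.
Stage 2 is itself unloaded: V_out = V_mid × R4/(R3+R4) = 20.82 × 82.0/138.0 = 12.4 V.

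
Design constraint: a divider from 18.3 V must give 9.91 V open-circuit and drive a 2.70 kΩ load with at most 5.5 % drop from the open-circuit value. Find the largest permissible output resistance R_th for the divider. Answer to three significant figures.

Loading drop = R_th/(R_th + R_L) ≤ 0.0550, so R_th ≤ R_L · ε/(1−ε) = 2.70 kΩ × 0.0550/0.9450 = 157 Ω.

R_th ≤ 157 Ω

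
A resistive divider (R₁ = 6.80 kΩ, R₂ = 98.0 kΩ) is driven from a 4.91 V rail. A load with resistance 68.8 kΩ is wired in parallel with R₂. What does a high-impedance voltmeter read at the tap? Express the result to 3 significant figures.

V_out ≈ 4.20 V

The load sits in parallel with R₂: R₂‖R_L = (98.0 × 68.8) / (98.0 + 68.8) = 40.42 kΩ.
V_out = 4.91 × 40.42 / (6.80 + 40.42) = 4.91 × 40.42/47.22 = 4.20 V.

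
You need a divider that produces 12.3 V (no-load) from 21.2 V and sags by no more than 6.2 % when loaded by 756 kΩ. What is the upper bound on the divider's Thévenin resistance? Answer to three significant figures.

Loading drop = R_th/(R_th + R_L) ≤ 0.0620, so R_th ≤ R_L · ε/(1−ε) = 756 kΩ × 0.0620/0.9380 = 50.0 kΩ.
(Any R1, R2 with R2/(R1+R2) = 0.580 and R1‖R2 ≤ 50.0 kΩ will meet the spec.)

R_th ≤ 50.0 kΩ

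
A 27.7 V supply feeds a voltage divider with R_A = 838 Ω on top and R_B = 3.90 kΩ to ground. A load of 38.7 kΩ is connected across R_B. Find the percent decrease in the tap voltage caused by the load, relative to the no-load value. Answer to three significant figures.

1.75 %

The divider's output (Thévenin) resistance is R_A‖R_B = 689.8 Ω.
Fractional drop under load = R_th/(R_th + R_L) = 689.8 / (689.8 + 38700) = 0.01751.
So the output falls by 1.75 %.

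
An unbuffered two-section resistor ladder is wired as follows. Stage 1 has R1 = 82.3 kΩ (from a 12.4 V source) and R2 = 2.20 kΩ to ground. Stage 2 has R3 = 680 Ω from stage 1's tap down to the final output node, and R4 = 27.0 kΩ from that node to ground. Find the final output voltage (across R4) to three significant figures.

Stage 2 presents R3+R4 = 27680 Ω as a load on stage 1's tap.
Stage 1's lower leg becomes R2‖(R3+R4) = 2038 Ω, so V_mid = 12.4 × 2038/84340 = 0.2996 V.
Stage 2 is itself unloaded: V_out = V_mid × R4/(R3+R4) = 0.2996 × 27000/27680 = 0.292 V.

V_out ≈ 0.292 V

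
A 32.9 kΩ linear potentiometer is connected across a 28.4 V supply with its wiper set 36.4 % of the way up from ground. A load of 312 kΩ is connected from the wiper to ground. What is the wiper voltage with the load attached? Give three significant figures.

The wiper splits the pot into (1−α)R = 20.92 kΩ above and αR = 11.98 kΩ below.
Lower section ‖ load = 11.53 kΩ.
V_wiper = 28.4 × 11.53/(20.92 + 11.53) = 10.1 V.

V ≈ 10.1 V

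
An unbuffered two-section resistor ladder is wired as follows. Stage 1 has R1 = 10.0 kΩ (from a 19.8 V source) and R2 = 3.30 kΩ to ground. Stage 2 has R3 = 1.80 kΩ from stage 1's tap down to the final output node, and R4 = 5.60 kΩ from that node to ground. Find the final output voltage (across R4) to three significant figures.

V_out ≈ 2.78 V

Stage 2 presents R3+R4 = 7.400 kΩ as a load on stage 1's tap.
Stage 1's lower leg becomes R2‖(R3+R4) = 2.282 kΩ, so V_mid = 19.8 × 2.282/12.28 = 3.679 V.
Stage 2 is itself unloaded: V_out = V_mid × R4/(R3+R4) = 3.679 × 5.60/7.400 = 2.78 V.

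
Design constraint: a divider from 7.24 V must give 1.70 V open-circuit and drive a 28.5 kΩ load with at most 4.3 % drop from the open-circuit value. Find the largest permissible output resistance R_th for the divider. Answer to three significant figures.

R_th ≤ 1.28 kΩ

Loading drop = R_th/(R_th + R_L) ≤ 0.0430, so R_th ≤ R_L · ε/(1−ε) = 28.5 kΩ × 0.0430/0.9570 = 1.28 kΩ.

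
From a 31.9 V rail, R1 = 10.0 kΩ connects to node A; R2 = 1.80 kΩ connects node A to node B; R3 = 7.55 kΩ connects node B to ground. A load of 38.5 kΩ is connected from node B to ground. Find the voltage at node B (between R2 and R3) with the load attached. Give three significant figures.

V ≈ 11.1 V

At node B, R3 is in parallel with the load: R3‖R_L = 6.312 kΩ.
Below node A the resistance is R2 + (R3‖R_L) = 8.112 kΩ, so V_A = 31.9 × 8.112/18.11 = 14.29 V.
Then V_B = V_A × (R3‖R_L)/(R2 + R3‖R_L) = 14.29 × 6.312/8.112 = 11.1 V.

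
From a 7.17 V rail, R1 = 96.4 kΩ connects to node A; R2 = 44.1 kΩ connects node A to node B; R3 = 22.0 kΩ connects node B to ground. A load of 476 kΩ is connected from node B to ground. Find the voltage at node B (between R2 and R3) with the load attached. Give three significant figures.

V ≈ 0.933 V

At node B, R3 is in parallel with the load: R3‖R_L = 21.03 kΩ.
Below node A the resistance is R2 + (R3‖R_L) = 65.13 kΩ, so V_A = 7.17 × 65.13/161.5 = 2.891 V.
Then V_B = V_A × (R3‖R_L)/(R2 + R3‖R_L) = 2.891 × 21.03/65.13 = 0.933 V.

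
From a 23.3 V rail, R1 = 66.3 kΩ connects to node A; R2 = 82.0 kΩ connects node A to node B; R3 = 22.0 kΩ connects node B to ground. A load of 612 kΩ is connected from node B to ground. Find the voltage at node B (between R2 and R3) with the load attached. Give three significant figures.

At node B, R3 is in parallel with the load: R3‖R_L = 21.24 kΩ.
Below node A the resistance is R2 + (R3‖R_L) = 103.2 kΩ, so V_A = 23.3 × 103.2/169.5 = 14.19 V.
Then V_B = V_A × (R3‖R_L)/(R2 + R3‖R_L) = 14.19 × 21.24/103.2 = 2.92 V.

V ≈ 2.92 V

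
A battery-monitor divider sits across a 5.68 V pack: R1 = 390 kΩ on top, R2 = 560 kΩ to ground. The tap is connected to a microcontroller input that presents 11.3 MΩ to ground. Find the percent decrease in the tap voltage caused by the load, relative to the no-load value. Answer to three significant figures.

1.99 %

The divider's output (Thévenin) resistance is R1‖R2 = 229.9 kΩ.
Fractional drop under load = R_th/(R_th + R_L) = 229.9 / (229.9 + 11300) = 0.01994.
So the output falls by 1.99 %.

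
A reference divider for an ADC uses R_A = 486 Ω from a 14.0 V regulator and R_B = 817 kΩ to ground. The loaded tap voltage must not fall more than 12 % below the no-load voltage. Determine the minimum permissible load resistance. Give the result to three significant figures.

Output resistance R_th = R_A‖R_B = (486 × 817000)/817500 = 485.7 Ω.
The fractional drop is R_th/(R_th + R_L); requiring this ≤ 0.120 gives R_L ≥ R_th(1/0.120 − 1) = 485.7 × 7.333 = 3.56 kΩ.

R_L(min) ≈ 3.56 kΩ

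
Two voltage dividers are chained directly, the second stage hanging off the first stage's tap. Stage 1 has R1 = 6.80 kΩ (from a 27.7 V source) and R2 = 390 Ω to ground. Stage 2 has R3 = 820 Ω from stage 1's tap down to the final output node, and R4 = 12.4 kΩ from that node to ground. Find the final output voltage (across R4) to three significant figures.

V_out ≈ 1.37 V

Stage 2 presents R3+R4 = 13220 Ω as a load on stage 1's tap.
Stage 1's lower leg becomes R2‖(R3+R4) = 378.8 Ω, so V_mid = 27.7 × 378.8/7179 = 1.462 V.
Stage 2 is itself unloaded: V_out = V_mid × R4/(R3+R4) = 1.462 × 12400/13220 = 1.37 V.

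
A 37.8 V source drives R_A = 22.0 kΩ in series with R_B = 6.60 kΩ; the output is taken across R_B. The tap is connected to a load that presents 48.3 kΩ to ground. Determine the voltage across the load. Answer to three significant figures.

The load sits in parallel with R_B: R_B‖R_L = (6.60 × 48.3) / (6.60 + 48.3) = 5.807 kΩ.
V_out = 37.8 × 5.807 / (22.0 + 5.807) = 37.8 × 5.807/27.81 = 7.89 V.

V_out ≈ 7.89 V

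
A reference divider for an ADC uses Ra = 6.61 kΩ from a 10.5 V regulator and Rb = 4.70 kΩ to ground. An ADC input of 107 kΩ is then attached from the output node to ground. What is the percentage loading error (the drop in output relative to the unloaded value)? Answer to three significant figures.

2.50 %

The divider's output (Thévenin) resistance is Ra‖Rb = 2.747 kΩ.
Fractional drop under load = R_th/(R_th + R_L) = 2.747 / (2.747 + 107) = 0.02503.
So the output falls by 2.50 %.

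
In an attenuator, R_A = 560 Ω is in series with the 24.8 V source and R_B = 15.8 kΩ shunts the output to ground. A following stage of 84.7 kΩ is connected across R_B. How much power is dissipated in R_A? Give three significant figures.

Total resistance from the source is R_A + (R_B‖R_L) = 13880 Ω, so I = 24.8/13880 Ω = 1.787 mA.
P = I²·R_A = (1.787 mA)² × 560 Ω = 1.79 mW.

P ≈ 1.79 mW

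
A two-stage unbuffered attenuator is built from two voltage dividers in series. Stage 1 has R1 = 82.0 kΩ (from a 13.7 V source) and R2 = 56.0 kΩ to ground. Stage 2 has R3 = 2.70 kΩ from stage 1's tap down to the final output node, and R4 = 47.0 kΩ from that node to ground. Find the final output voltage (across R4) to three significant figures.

Stage 2 presents R3+R4 = 49.70 kΩ as a load on stage 1's tap.
Stage 1's lower leg becomes R2‖(R3+R4) = 26.33 kΩ, so V_mid = 13.7 × 26.33/108.3 = 3.330 V.
Stage 2 is itself unloaded: V_out = V_mid × R4/(R3+R4) = 3.330 × 47.0/49.70 = 3.15 V.

V_out ≈ 3.15 V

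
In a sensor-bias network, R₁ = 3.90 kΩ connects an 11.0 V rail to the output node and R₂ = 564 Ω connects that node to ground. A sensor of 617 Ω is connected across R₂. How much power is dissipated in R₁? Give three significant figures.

Total resistance from the source is R₁ + (R₂‖R_L) = 4195 Ω, so I = 11.0/4195 Ω = 2.622 mA.
P = I²·R₁ = (2.622 mA)² × 3.90 kΩ = 26.8 mW.

P ≈ 26.8 mW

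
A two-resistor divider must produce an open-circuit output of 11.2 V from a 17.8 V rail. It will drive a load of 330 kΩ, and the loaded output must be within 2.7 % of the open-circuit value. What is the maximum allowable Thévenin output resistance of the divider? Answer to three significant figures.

R_th ≤ 9.16 kΩ

Loading drop = R_th/(R_th + R_L) ≤ 0.0270, so R_th ≤ R_L · ε/(1−ε) = 330 kΩ × 0.0270/0.9730 = 9.16 kΩ.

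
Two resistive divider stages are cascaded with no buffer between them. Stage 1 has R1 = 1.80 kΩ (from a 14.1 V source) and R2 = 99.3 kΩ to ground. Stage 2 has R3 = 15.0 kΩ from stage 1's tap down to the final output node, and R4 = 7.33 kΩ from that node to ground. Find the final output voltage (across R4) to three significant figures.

V_out ≈ 4.21 V

Stage 2 presents R3+R4 = 22.33 kΩ as a load on stage 1's tap.
Stage 1's lower leg becomes R2‖(R3+R4) = 18.23 kΩ, so V_mid = 14.1 × 18.23/20.03 = 12.83 V.
Stage 2 is itself unloaded: V_out = V_mid × R4/(R3+R4) = 12.83 × 7.33/22.33 = 4.21 V.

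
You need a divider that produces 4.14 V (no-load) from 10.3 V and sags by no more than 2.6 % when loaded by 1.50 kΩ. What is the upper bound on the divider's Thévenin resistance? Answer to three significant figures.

R_th ≤ 40.0 Ω

Loading drop = R_th/(R_th + R_L) ≤ 0.0260, so R_th ≤ R_L · ε/(1−ε) = 1.50 kΩ × 0.0260/0.9740 = 40.0 Ω.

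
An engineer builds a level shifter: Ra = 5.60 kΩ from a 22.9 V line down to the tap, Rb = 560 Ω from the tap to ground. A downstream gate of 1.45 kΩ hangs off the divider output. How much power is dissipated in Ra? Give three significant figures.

P ≈ 81.5 mW

Total resistance from the source is Ra + (Rb‖R_L) = 6004 Ω, so I = 22.9/6004 Ω = 3.814 mA.
P = I²·Ra = (3.814 mA)² × 5.60 kΩ = 81.5 mW.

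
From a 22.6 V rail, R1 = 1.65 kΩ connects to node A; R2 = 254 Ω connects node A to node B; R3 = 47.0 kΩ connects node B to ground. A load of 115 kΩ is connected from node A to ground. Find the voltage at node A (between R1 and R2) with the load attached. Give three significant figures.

Below node A the series string R2+R3 = 47250 Ω sits in parallel with the 115000 Ω load: 33490 Ω.
V_A = 22.6 × 33490/(1650 + 33490) = 21.5 V.

V ≈ 21.5 V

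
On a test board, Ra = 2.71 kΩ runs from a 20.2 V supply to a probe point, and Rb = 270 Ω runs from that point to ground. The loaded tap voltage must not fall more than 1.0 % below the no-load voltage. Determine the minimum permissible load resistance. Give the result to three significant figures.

R_L(min) ≈ 24.3 kΩ

Output resistance R_th = Ra‖Rb = (2710 × 270)/2980 = 245.5 Ω.
The fractional drop is R_th/(R_th + R_L); requiring this ≤ 0.0100 gives R_L ≥ R_th(1/0.0100 − 1) = 245.5 × 99.00 = 24.3 kΩ.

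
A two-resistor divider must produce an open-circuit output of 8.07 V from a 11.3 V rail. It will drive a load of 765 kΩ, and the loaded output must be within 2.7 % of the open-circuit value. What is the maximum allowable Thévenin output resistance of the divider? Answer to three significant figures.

Loading drop = R_th/(R_th + R_L) ≤ 0.0270, so R_th ≤ R_L · ε/(1−ε) = 765 kΩ × 0.0270/0.9730 = 21.2 kΩ.
(Any R1, R2 with R2/(R1+R2) = 0.714 and R1‖R2 ≤ 21.2 kΩ will meet the spec.)

R_th ≤ 21.2 kΩ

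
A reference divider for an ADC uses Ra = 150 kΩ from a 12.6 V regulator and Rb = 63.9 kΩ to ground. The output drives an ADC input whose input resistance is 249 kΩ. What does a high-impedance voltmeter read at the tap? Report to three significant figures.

V_out ≈ 3.19 V

The load sits in parallel with Rb: Rb‖R_L = (63.9 × 249) / (63.9 + 249) = 50.85 kΩ.
V_out = 12.6 × 50.85 / (150 + 50.85) = 12.6 × 50.85/200.9 = 3.19 V.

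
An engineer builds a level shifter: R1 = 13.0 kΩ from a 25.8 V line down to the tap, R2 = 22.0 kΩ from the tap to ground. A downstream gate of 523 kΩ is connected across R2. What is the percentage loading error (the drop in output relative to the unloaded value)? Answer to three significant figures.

1.54 %

The divider's output (Thévenin) resistance is R1‖R2 = 8.171 kΩ.
Fractional drop under load = R_th/(R_th + R_L) = 8.171 / (8.171 + 523) = 0.01538.
So the output falls by 1.54 %.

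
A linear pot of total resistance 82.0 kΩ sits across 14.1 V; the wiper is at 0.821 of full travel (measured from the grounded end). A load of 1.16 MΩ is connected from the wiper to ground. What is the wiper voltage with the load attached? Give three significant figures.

The wiper splits the pot into (1−α)R = 14.68 kΩ above and αR = 67.32 kΩ below.
Lower section ‖ load = 63.63 kΩ.
V_wiper = 14.1 × 63.63/(14.68 + 63.63) = 11.5 V.

V ≈ 11.5 V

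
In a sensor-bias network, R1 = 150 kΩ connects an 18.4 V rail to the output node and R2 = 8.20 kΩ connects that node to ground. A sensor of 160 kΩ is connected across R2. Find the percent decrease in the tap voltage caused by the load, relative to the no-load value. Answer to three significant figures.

The divider's output (Thévenin) resistance is R1‖R2 = 7.775 kΩ.
Fractional drop under load = R_th/(R_th + R_L) = 7.775 / (7.775 + 160) = 0.04634.
So the output falls by 4.63 %.

4.63 %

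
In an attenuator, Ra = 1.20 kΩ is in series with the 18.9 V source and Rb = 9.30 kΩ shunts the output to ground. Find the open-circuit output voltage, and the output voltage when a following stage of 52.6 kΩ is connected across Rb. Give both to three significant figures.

Open-circuit: V = 18.9 × 9.30/(1.20 + 9.30) = 16.7 V.
With the load, Rb becomes Rb‖R_L = 7.903 kΩ, so V = 18.9 × 7.903/9.103 = 16.4 V.

Unloaded: 16.7 V; loaded: 16.4 V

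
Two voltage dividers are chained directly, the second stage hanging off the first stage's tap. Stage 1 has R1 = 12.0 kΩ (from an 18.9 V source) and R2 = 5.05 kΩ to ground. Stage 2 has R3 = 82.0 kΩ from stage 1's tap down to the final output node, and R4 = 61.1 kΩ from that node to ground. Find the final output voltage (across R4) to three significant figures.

V_out ≈ 2.33 V

Stage 2 presents R3+R4 = 143.1 kΩ as a load on stage 1's tap.
Stage 1's lower leg becomes R2‖(R3+R4) = 4.878 kΩ, so V_mid = 18.9 × 4.878/16.88 = 5.462 V.
Stage 2 is itself unloaded: V_out = V_mid × R4/(R3+R4) = 5.462 × 61.1/143.1 = 2.33 V.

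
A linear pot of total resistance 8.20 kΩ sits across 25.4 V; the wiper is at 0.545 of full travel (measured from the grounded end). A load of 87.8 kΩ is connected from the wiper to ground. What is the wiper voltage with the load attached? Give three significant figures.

V ≈ 13.5 V

The wiper splits the pot into (1−α)R = 3.731 kΩ above and αR = 4.469 kΩ below.
Lower section ‖ load = 4.253 kΩ.
V_wiper = 25.4 × 4.253/(3.731 + 4.253) = 13.5 V.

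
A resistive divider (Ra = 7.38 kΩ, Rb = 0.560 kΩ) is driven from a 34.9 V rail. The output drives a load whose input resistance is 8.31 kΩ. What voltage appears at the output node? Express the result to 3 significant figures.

V_out ≈ 2.32 V

The load sits in parallel with Rb: Rb‖R_L = (560 × 8310) / (560 + 8310) = 524.6 Ω.
V_out = 34.9 × 524.6 / (7380 + 524.6) = 34.9 × 524.6/7905 = 2.32 V.
(Unloaded it would have been 2.46 V.)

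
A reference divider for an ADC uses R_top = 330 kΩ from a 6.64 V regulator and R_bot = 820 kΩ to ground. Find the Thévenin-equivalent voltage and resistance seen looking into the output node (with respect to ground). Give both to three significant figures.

V_th is the open-circuit tap voltage: 6.64 × 820/(330 + 820) = 4.73 V.
With the supply zeroed, R_top and R_bot appear in parallel from the tap: R_th = R_top‖R_bot = (330 × 820)/1150 = 235 kΩ.

V_th = 4.73 V, R_th = 235 kΩ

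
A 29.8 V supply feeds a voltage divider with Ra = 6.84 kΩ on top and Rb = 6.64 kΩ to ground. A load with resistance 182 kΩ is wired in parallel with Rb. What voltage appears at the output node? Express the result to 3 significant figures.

V_out ≈ 14.4 V

The load sits in parallel with Rb: Rb‖R_L = (6.64 × 182) / (6.64 + 182) = 6.406 kΩ.
V_out = 29.8 × 6.406 / (6.84 + 6.406) = 29.8 × 6.406/13.25 = 14.4 V.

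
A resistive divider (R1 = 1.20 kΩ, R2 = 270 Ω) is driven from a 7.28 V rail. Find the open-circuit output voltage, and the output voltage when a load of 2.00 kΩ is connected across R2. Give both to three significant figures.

Unloaded: 1.34 V; loaded: 1.20 V

Open-circuit: V = 7.28 × 270/(1200 + 270) = 1.34 V.
With the load, R2 becomes R2‖R_L = 237.9 Ω, so V = 7.28 × 237.9/1438 = 1.20 V.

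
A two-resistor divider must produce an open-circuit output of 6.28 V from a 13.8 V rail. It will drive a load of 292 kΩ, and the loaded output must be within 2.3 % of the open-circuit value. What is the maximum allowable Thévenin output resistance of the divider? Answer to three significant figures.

R_th ≤ 6.87 kΩ

Loading drop = R_th/(R_th + R_L) ≤ 0.0230, so R_th ≤ R_L · ε/(1−ε) = 292 kΩ × 0.0230/0.9770 = 6.87 kΩ.
(Any R1, R2 with R2/(R1+R2) = 0.455 and R1‖R2 ≤ 6.87 kΩ will meet the spec.)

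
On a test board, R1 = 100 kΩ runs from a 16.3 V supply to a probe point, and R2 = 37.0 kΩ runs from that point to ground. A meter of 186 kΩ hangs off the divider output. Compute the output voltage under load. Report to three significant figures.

The load sits in parallel with R2: R2‖R_L = (37.0 × 186) / (37.0 + 186) = 30.86 kΩ.
V_out = 16.3 × 30.86 / (100 + 30.86) = 16.3 × 30.86/130.9 = 3.84 V.
(Unloaded it would have been 4.40 V.)

V_out ≈ 3.84 V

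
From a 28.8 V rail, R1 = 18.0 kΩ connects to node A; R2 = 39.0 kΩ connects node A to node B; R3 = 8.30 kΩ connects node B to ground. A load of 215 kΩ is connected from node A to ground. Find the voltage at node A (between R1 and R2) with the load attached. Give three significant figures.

Below node A the series string R2+R3 = 47.30 kΩ sits in parallel with the 215 kΩ load: 38.77 kΩ.
V_A = 28.8 × 38.77/(18.0 + 38.77) = 19.7 V.

V ≈ 19.7 V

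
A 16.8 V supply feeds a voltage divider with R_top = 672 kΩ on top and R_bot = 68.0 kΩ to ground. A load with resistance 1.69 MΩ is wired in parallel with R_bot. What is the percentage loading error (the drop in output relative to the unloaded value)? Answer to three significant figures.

The divider's output (Thévenin) resistance is R_top‖R_bot = 61.75 kΩ.
Fractional drop under load = R_th/(R_th + R_L) = 61.75 / (61.75 + 1690) = 0.03525.
So the output falls by 3.53 %.

3.53 %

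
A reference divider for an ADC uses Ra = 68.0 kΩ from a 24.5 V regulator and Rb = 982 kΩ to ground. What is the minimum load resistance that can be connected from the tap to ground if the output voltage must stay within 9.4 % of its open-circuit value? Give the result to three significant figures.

Output resistance R_th = Ra‖Rb = (68.0 × 982)/1050 = 63.60 kΩ.
The fractional drop is R_th/(R_th + R_L); requiring this ≤ 0.0940 gives R_L ≥ R_th(1/0.0940 − 1) = 63.60 × 9.638 = 613 kΩ.

R_L(min) ≈ 613 kΩ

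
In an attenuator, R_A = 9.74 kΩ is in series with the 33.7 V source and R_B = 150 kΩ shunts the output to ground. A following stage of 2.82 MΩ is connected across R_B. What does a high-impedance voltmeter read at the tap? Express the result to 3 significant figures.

V_out ≈ 31.5 V

The load sits in parallel with R_B: R_B‖R_L = (150 × 2820) / (150 + 2820) = 142.4 kΩ.
V_out = 33.7 × 142.4 / (9.74 + 142.4) = 33.7 × 142.4/152.2 = 31.5 V.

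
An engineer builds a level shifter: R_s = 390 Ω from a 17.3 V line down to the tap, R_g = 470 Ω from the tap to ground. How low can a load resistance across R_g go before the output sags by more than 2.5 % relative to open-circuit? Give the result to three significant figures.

R_L(min) ≈ 8.31 kΩ

Output resistance R_th = R_s‖R_g = (390 × 470)/860.0 = 213.1 Ω.
The fractional drop is R_th/(R_th + R_L); requiring this ≤ 0.0250 gives R_L ≥ R_th(1/0.0250 − 1) = 213.1 × 39.00 = 8.31 kΩ.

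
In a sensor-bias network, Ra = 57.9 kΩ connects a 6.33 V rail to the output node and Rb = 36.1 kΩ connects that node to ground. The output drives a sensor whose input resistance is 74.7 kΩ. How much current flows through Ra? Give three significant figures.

I ≈ 0.0770 mA

Rb‖R_L = 24.34 kΩ, so the source sees Ra + Rb‖R_L = 82.24 kΩ.
I = 6.33 V / 82.24 kΩ = 0.0770 mA.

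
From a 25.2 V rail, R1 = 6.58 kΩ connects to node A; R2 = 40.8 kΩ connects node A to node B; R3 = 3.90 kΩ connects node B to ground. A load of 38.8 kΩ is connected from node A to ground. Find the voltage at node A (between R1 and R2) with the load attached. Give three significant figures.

Below node A the series string R2+R3 = 44.70 kΩ sits in parallel with the 38.8 kΩ load: 20.77 kΩ.
V_A = 25.2 × 20.77/(6.58 + 20.77) = 19.1 V.

V ≈ 19.1 V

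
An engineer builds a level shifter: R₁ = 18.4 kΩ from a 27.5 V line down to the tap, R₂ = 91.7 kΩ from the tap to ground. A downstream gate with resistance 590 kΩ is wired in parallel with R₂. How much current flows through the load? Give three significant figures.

R₂‖R_L = 79.36 kΩ; V_out = 27.5 × 79.36/97.76 = 22.32 V.
I_L = V_out / R_L = 22.32 / 590 kΩ = 0.0378 mA.

I_L ≈ 0.0378 mA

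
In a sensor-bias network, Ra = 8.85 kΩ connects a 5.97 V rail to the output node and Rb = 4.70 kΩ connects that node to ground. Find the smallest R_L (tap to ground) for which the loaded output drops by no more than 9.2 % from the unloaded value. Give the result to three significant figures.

Output resistance R_th = Ra‖Rb = (8.85 × 4.70)/13.55 = 3.070 kΩ.
The fractional drop is R_th/(R_th + R_L); requiring this ≤ 0.0920 gives R_L ≥ R_th(1/0.0920 − 1) = 3.070 × 9.870 = 30.3 kΩ.

R_L(min) ≈ 30.3 kΩ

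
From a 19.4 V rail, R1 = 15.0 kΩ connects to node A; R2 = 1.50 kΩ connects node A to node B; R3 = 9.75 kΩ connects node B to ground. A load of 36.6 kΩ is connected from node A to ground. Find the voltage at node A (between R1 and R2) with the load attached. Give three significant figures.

V ≈ 7.07 V

Below node A the series string R2+R3 = 11.25 kΩ sits in parallel with the 36.6 kΩ load: 8.605 kΩ.
V_A = 19.4 × 8.605/(15.0 + 8.605) = 7.07 V.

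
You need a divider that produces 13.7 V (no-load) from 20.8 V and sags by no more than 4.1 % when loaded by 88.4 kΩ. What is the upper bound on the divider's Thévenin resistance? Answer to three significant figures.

R_th ≤ 3.78 kΩ

Loading drop = R_th/(R_th + R_L) ≤ 0.0410, so R_th ≤ R_L · ε/(1−ε) = 88.4 kΩ × 0.0410/0.9590 = 3.78 kΩ.
(Any R1, R2 with R2/(R1+R2) = 0.659 and R1‖R2 ≤ 3.78 kΩ will meet the spec.)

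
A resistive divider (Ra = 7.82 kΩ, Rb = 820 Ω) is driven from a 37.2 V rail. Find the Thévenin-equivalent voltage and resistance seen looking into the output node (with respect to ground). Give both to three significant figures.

V_th = 3.53 V, R_th = 742 Ω

V_th is the open-circuit tap voltage: 37.2 × 820/(7820 + 820) = 3.53 V.
With the supply zeroed, Ra and Rb appear in parallel from the tap: R_th = Ra‖Rb = (7820 × 820)/8640 = 742 Ω.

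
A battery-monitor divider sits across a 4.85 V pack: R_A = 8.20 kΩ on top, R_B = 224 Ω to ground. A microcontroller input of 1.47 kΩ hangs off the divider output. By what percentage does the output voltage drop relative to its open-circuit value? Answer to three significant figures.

Unloaded V = 4.85 × 224/8424 = 0.12896 V.
Loaded: R_B‖R_L = 194.4 Ω, giving V = 4.85 × 194.4/8394 = 0.11231 V.
Drop = (0.12896 − 0.11231) / 0.12896 = 12.9 %.

12.9 %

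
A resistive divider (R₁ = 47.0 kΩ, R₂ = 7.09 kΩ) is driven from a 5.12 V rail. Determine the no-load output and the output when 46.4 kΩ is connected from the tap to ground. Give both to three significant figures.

Unloaded: 0.671 V; loaded: 0.592 V

Open-circuit: V = 5.12 × 7.09/(47.0 + 7.09) = 0.671 V.
With the load, R₂ becomes R₂‖R_L = 6.150 kΩ, so V = 5.12 × 6.150/53.15 = 0.592 V.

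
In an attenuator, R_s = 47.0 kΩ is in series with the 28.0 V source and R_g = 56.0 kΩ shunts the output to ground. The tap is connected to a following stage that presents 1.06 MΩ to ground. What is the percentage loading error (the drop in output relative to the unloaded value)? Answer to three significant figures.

2.35 %

The divider's output (Thévenin) resistance is R_s‖R_g = 25.55 kΩ.
Fractional drop under load = R_th/(R_th + R_L) = 25.55 / (25.55 + 1060) = 0.02354.
So the output falls by 2.35 %.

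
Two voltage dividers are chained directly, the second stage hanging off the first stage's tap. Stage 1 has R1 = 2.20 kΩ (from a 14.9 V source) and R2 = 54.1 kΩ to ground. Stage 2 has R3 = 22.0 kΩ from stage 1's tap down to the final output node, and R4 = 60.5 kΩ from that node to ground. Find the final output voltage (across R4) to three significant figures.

Stage 2 presents R3+R4 = 82.50 kΩ as a load on stage 1's tap.
Stage 1's lower leg becomes R2‖(R3+R4) = 32.67 kΩ, so V_mid = 14.9 × 32.67/34.87 = 13.96 V.
Stage 2 is itself unloaded: V_out = V_mid × R4/(R3+R4) = 13.96 × 60.5/82.50 = 10.2 V.

V_out ≈ 10.2 V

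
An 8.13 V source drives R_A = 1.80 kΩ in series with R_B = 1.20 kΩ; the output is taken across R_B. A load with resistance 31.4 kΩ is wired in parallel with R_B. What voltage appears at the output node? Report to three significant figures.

The load sits in parallel with R_B: R_B‖R_L = (1.20 × 31.4) / (1.20 + 31.4) = 1.156 kΩ.
V_out = 8.13 × 1.156 / (1.80 + 1.156) = 8.13 × 1.156/2.956 = 3.18 V.

V_out ≈ 3.18 V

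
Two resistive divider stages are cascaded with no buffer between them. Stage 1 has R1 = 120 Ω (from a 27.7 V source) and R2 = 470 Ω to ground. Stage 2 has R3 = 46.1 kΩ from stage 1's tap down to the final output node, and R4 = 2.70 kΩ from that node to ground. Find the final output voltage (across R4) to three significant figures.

Stage 2 presents R3+R4 = 48800 Ω as a load on stage 1's tap.
Stage 1's lower leg becomes R2‖(R3+R4) = 465.5 Ω, so V_mid = 27.7 × 465.5/585.5 = 22.02 V.
Stage 2 is itself unloaded: V_out = V_mid × R4/(R3+R4) = 22.02 × 2700/48800 = 1.22 V.

V_out ≈ 1.22 V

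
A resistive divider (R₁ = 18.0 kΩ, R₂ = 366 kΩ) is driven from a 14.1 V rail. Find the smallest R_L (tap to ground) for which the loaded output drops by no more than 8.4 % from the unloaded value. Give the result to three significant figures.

Output resistance R_th = R₁‖R₂ = (18.0 × 366)/384.0 = 17.16 kΩ.
The fractional drop is R_th/(R_th + R_L); requiring this ≤ 0.0840 gives R_L ≥ R_th(1/0.0840 − 1) = 17.16 × 10.90 = 187 kΩ.

R_L(min) ≈ 187 kΩ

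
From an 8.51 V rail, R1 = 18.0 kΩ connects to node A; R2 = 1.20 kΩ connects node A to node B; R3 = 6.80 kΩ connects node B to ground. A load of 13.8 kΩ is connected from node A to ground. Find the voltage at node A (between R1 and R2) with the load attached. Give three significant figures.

V ≈ 1.87 V

Below node A the series string R2+R3 = 8.000 kΩ sits in parallel with the 13.8 kΩ load: 5.064 kΩ.
V_A = 8.51 × 5.064/(18.0 + 5.064) = 1.87 V.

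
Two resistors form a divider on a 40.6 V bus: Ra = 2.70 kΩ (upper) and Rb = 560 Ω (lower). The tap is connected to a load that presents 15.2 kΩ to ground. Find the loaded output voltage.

V_out ≈ 6.77 V

The load sits in parallel with Rb: Rb‖R_L = (560 × 15200) / (560 + 15200) = 540.1 Ω.
V_out = 40.6 × 540.1 / (2700 + 540.1) = 40.6 × 540.1/3240 = 6.77 V.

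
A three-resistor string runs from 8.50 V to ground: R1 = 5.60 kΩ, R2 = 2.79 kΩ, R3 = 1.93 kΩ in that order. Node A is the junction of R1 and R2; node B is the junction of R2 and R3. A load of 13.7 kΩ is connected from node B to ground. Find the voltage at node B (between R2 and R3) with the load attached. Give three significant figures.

V ≈ 1.43 V

At node B, R3 is in parallel with the load: R3‖R_L = 1.692 kΩ.
Below node A the resistance is R2 + (R3‖R_L) = 4.482 kΩ, so V_A = 8.50 × 4.482/10.08 = 3.779 V.
Then V_B = V_A × (R3‖R_L)/(R2 + R3‖R_L) = 3.779 × 1.692/4.482 = 1.43 V.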